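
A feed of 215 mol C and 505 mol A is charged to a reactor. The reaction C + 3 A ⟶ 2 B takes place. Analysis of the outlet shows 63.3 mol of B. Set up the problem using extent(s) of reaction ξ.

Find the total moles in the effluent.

For B: n = n₀ + 2ξ → 63.3 = 0 + 2ξ, giving ξ = 31.65 mol.
Outlet amounts (n = n₀ + ν ξ):
  C: 215 − 1(31.65) = 183.3
  A: 505 − 3(31.65) = 410.1
  B: 0 + 2(31.65) = 63.3
Total out = 183.3 + 410.1 + 63.3 = 656.7 mol.

657 mol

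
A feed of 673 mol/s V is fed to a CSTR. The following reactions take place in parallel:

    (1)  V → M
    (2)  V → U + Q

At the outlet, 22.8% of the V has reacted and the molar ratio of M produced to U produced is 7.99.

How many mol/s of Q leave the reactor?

17.1 mol/s

Conversion of V: V consumed = 0.228 × 673 = 153.4 mol/s = 1ξ₁ + 1ξ₂.
Selectivity: 1ξ₁ / (1ξ₂) = 7.99 → ξ₁ = 7.99 ξ₂.
Substitute: (1·7.99 + 1) ξ₂ = 153.4 → ξ₂ = 17.07 mol/s, ξ₁ = 136.4 mol/s.
Outlet amounts (n = n₀ + Σ ν·ξ):
  V: 673 − 1(136.4) − 1(17.07) = 519.6
  M: 0 + 1(136.4) = 136.4
  U: 0 + 1(17.07) = 17.07
  Q: 0 + 1(17.07) = 17.07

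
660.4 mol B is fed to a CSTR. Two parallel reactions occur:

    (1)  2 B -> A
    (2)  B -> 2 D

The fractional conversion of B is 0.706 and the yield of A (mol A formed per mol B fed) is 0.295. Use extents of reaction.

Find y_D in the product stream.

Yield of A: 1ξ₁ / 660.4 = 0.295 → ξ₁ = 194.8 mol.
Conversion of B: 2ξ₁ + 1ξ₂ = 0.706 × 660.4 = 466.2 → ξ₂ = 76.61 mol.
Outlet amounts (n = n₀ + Σ ν·ξ):
  B: 660.4 − 2(194.8) − 1(76.61) = 194.2
  A: 0 + 1(194.8) = 194.8
  D: 0 + 2(76.61) = 153.2
Total out = 542.2 mol; y_D = 153.2 / 542.2 = 0.2826.

0.283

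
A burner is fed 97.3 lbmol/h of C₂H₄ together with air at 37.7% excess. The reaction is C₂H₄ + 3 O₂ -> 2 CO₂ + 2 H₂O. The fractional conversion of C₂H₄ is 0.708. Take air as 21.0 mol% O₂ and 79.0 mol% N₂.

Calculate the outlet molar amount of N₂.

Stoichiometric O₂ = 3 × 97.3 = 291.9 lbmol/h; O₂ fed = 291.9 × 1.377 = 401.9 lbmol/h.
N₂ fed = 401.9 × 79/21 = 1512 lbmol/h.
Fuel reacted = 0.708 × 97.3 → ξ = 68.89 lbmol/h.
Outlet (n = n₀ + ν ξ):
  C₂H₄: 97.3 − 1(68.89) = 28.41
  O₂: 401.9 − 3(68.89) = 195.3
  N₂: 1512 (inert)
  CO₂: 0 + 2(68.89) = 137.8
  H₂O: 0 + 2(68.89) = 137.8

1510 lbmol/h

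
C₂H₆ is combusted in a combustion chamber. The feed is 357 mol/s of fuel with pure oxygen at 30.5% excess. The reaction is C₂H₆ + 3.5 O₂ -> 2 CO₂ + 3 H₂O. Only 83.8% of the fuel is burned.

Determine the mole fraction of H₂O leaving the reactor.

0.42

Stoichiometric O₂ = 3.5 × 357 = 1250 mol/s; O₂ fed = 1250 × 1.305 = 1631 mol/s.
Fuel reacted = 0.838 × 357 → ξ = 299.2 mol/s.
Outlet (n = n₀ + ν ξ):
  C₂H₆: 357 − 1(299.2) = 57.83
  O₂: 1631 − 3.5(299.2) = 583.5
  CO₂: 0 + 2(299.2) = 598.3
  H₂O: 0 + 3(299.2) = 897.5
Total out = 2137 mol/s; y_H₂O = 897.5 / 2137 = 0.4199.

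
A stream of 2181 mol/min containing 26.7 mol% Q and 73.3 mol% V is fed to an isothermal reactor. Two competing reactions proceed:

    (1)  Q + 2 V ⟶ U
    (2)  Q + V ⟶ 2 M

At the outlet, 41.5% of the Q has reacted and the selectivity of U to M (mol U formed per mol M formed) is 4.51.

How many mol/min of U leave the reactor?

218 mol/min

Conversion of Q: Q consumed = 0.415 × 582.3 = 241.7 mol/min = 1ξ₁ + 1ξ₂.
Selectivity: 1ξ₁ / (2ξ₂) = 4.51 → ξ₁ = 9.02 ξ₂.
Substitute: (1·9.02 + 1) ξ₂ = 241.7 → ξ₂ = 24.12 mol/min, ξ₁ = 217.5 mol/min.
Outlet amounts (n = n₀ + Σ ν·ξ):
  Q: 582.3 − 1(217.5) − 1(24.12) = 340.7
  V: 1599 − 2(217.5) − 1(24.12) = 1139
  U: 0 + 1(217.5) = 217.5
  M: 0 + 2(24.12) = 48.24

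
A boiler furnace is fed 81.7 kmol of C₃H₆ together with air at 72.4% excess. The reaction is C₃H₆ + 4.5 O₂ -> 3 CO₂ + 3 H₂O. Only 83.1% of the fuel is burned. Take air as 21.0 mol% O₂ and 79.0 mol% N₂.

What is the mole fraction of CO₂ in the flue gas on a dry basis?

Stoichiometric O₂ = 4.5 × 81.7 = 367.7 kmol; O₂ fed = 367.7 × 1.724 = 633.8 kmol.
N₂ fed = 633.8 × 79/21 = 2384 kmol.
Fuel reacted = 0.831 × 81.7 → ξ = 67.89 kmol.
Outlet (n = n₀ + ν ξ):
  C₃H₆: 81.7 − 1(67.89) = 13.81
  O₂: 633.8 − 4.5(67.89) = 328.3
  N₂: 2384 (inert)
  CO₂: 0 + 3(67.89) = 203.7
  H₂O: 0 + 3(67.89) = 203.7
Dry total = 2930 kmol; y_CO₂ (dry) = 203.7 / 2930 = 0.06951.

0.0695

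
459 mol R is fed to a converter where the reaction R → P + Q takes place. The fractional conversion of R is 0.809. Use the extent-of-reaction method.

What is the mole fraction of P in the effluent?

0.447

R reacted = 0.809 × 459 = 371.3 mol; ν_R = −1, so ξ = 371.3/1 = 371.3 mol.
Outlet amounts (n = n₀ + ν ξ):
  R: 459 − 1(371.3) = 87.67
  P: 0 + 1(371.3) = 371.3
  Q: 0 + 1(371.3) = 371.3
Total out = 830.3 mol; y_P = 371.3 / 830.3 = 0.4472.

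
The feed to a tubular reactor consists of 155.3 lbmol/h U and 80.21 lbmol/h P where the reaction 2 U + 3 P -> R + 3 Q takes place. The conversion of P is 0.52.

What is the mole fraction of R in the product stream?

P reacted = 0.52 × 80.21 = 41.71 lbmol/h; ν_P = −3, so ξ = 41.71/3 = 13.9 lbmol/h.
Outlet amounts (n = n₀ + ν ξ):
  U: 155.3 − 2(13.9) = 127.5
  P: 80.21 − 3(13.9) = 38.5
  R: 0 + 1(13.9) = 13.9
  Q: 0 + 3(13.9) = 41.71
Total out = 221.6 lbmol/h; y_R = 13.9 / 221.6 = 0.06274.

0.0627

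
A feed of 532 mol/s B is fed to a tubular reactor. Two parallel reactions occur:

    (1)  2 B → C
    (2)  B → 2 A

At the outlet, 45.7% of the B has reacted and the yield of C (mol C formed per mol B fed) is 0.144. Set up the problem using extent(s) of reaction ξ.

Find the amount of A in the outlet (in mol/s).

Yield of C: 1ξ₁ / 532 = 0.144 → ξ₁ = 76.61 mol/s.
Conversion of B: 2ξ₁ + 1ξ₂ = 0.457 × 532 = 243.1 → ξ₂ = 89.91 mol/s.
Outlet amounts (n = n₀ + Σ ν·ξ):
  B: 532 − 2(76.61) − 1(89.91) = 288.9
  C: 0 + 1(76.61) = 76.61
  A: 0 + 2(89.91) = 179.8

180 mol/s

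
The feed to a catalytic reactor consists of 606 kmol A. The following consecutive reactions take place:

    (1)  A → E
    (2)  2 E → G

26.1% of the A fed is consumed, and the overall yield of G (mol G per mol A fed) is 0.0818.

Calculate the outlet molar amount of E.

59 kmol

Conversion of A: A consumed = 1ξ₁ = 0.261 × 606 → ξ₁ = 158.2 kmol.
Yield of G: 1ξ₂ / 606 = 0.0818 → ξ₂ = 49.57 kmol.
Outlet amounts (n = n₀ + Σ ν·ξ):
  A: 606 − 1(158.2) = 447.8
  E: 0 + 1(158.2) − 2(49.57) = 59.02
  G: 0 + 1(49.57) = 49.57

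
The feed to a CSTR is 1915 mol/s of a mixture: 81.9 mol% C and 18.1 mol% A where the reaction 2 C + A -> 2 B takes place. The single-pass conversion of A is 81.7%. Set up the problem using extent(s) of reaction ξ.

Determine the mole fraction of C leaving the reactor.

0.614

A reacted = 0.817 × 346.6 = 283.2 mol/s; ν_A = −1, so ξ = 283.2/1 = 283.2 mol/s.
Outlet amounts (n = n₀ + ν ξ):
  C: 1568 − 2(283.2) = 1002
  A: 346.6 − 1(283.2) = 63.43
  B: 0 + 2(283.2) = 566.4
Total out = 1632 mol/s; y_C = 1002 / 1632 = 0.614.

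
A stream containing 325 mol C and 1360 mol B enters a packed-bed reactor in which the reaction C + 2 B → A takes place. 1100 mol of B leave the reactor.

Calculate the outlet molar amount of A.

For B: n = n₀ − 2ξ → 1100 = 1360 − 2ξ, giving ξ = 130 mol.
Outlet amounts (n = n₀ + ν ξ):
  C: 325 − 1(130) = 195
  B: 1360 − 2(130) = 1100
  A: 0 + 1(130) = 130

130 mol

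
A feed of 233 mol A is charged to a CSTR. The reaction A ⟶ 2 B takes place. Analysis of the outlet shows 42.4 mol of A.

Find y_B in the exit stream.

For A: n = n₀ − 1ξ → 42.4 = 233 − 1ξ, giving ξ = 190.6 mol.
Outlet amounts (n = n₀ + ν ξ):
  A: 233 − 1(190.6) = 42.4
  B: 0 + 2(190.6) = 381.2
Total out = 423.6 mol; y_B = 381.2 / 423.6 = 0.8999.

0.9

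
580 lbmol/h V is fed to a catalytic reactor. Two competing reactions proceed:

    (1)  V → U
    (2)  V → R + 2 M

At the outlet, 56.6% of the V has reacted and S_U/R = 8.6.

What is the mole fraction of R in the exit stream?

Conversion of V: V consumed = 0.566 × 580 = 328.3 lbmol/h = 1ξ₁ + 1ξ₂.
Selectivity: 1ξ₁ / (1ξ₂) = 8.6 → ξ₁ = 8.6 ξ₂.
Substitute: (1·8.6 + 1) ξ₂ = 328.3 → ξ₂ = 34.2 lbmol/h, ξ₁ = 294.1 lbmol/h.
Outlet amounts (n = n₀ + Σ ν·ξ):
  V: 580 − 1(294.1) − 1(34.2) = 251.7
  U: 0 + 1(294.1) = 294.1
  R: 0 + 1(34.2) = 34.2
  M: 0 + 2(34.2) = 68.39
Total out = 648.4 lbmol/h; y_R = 34.2 / 648.4 = 0.05274.

0.0527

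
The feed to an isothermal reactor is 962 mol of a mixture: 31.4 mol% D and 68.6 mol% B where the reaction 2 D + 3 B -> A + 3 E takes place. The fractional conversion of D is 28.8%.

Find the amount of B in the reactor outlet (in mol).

529 mol

D reacted = 0.288 × 302.1 = 87 mol; ν_D = −2, so ξ = 87/2 = 43.5 mol.
Outlet amounts (n = n₀ + ν ξ):
  D: 302.1 − 2(43.5) = 215.1
  B: 659.9 − 3(43.5) = 529.4
  A: 0 + 1(43.5) = 43.5
  E: 0 + 3(43.5) = 130.5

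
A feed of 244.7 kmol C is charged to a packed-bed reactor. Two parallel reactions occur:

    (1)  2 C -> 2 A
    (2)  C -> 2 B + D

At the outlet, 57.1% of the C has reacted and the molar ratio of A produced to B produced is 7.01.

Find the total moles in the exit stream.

263 kmol

Conversion of C: C consumed = 0.571 × 244.7 = 139.7 kmol = 2ξ₁ + 1ξ₂.
Selectivity: 2ξ₁ / (2ξ₂) = 7.01 → ξ₁ = 7.01 ξ₂.
Substitute: (2·7.01 + 1) ξ₂ = 139.7 → ξ₂ = 9.303 kmol, ξ₁ = 65.21 kmol.
Outlet amounts (n = n₀ + Σ ν·ξ):
  C: 244.7 − 2(65.21) − 1(9.303) = 105
  A: 0 + 2(65.21) = 130.4
  B: 0 + 2(9.303) = 18.61
  D: 0 + 1(9.303) = 9.303
Total out = 105 + 130.4 + 18.61 + 9.303 = 263.3 kmol.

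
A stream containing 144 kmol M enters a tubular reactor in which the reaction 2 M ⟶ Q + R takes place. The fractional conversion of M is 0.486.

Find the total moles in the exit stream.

144 kmol

M reacted = 0.486 × 144 = 69.98 kmol; ν_M = −2, so ξ = 69.98/2 = 34.99 kmol.
Outlet amounts (n = n₀ + ν ξ):
  M: 144 − 2(34.99) = 74.02
  Q: 0 + 1(34.99) = 34.99
  R: 0 + 1(34.99) = 34.99
Total out = 74.02 + 34.99 + 34.99 = 144 kmol.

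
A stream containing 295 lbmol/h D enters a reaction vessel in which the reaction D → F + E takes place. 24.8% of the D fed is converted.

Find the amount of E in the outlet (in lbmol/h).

D reacted = 0.248 × 295 = 73.16 lbmol/h; ν_D = −1, so ξ = 73.16/1 = 73.16 lbmol/h.
Outlet amounts (n = n₀ + ν ξ):
  D: 295 − 1(73.16) = 221.8
  F: 0 + 1(73.16) = 73.16
  E: 0 + 1(73.16) = 73.16

73.2 lbmol/h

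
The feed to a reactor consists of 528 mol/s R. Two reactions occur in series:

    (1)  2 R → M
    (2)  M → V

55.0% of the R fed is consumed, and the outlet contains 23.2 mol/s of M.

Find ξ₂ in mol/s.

Conversion of R: R consumed = 2ξ₁ = 0.55 × 528 → ξ₁ = 145.2 mol/s.
M balance: n_M = 0 + 1ξ₁ − 1ξ₂ = 23.2 → ξ₂ = (1·145.2 − 23.2)/1 = 122 mol/s.
Outlet amounts (n = n₀ + Σ ν·ξ):
  R: 528 − 2(145.2) = 237.6
  M: 0 + 1(145.2) − 1(122) = 23.2
  V: 0 + 1(122) = 122

ξ₂ = 122 mol/s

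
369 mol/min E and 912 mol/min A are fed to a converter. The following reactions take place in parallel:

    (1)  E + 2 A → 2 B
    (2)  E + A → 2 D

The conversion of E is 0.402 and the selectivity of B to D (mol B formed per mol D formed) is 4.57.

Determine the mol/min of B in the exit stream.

243 mol/min

Conversion of E: E consumed = 0.402 × 369 = 148.3 mol/min = 1ξ₁ + 1ξ₂.
Selectivity: 2ξ₁ / (2ξ₂) = 4.57 → ξ₁ = 4.57 ξ₂.
Substitute: (1·4.57 + 1) ξ₂ = 148.3 → ξ₂ = 26.63 mol/min, ξ₁ = 121.7 mol/min.
Outlet amounts (n = n₀ + Σ ν·ξ):
  E: 369 − 1(121.7) − 1(26.63) = 220.7
  A: 912 − 2(121.7) − 1(26.63) = 642
  B: 0 + 2(121.7) = 243.4
  D: 0 + 2(26.63) = 53.26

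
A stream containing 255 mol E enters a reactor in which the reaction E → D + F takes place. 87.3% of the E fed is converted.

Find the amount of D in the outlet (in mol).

223 mol

E reacted = 0.873 × 255 = 222.6 mol; ν_E = −1, so ξ = 222.6/1 = 222.6 mol.
Outlet amounts (n = n₀ + ν ξ):
  E: 255 − 1(222.6) = 32.38
  D: 0 + 1(222.6) = 222.6
  F: 0 + 1(222.6) = 222.6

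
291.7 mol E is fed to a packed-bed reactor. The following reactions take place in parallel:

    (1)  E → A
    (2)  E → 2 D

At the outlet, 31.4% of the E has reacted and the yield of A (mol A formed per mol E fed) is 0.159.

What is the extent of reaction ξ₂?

ξ₂ = 45.2 mol

Yield of A: 1ξ₁ / 291.7 = 0.159 → ξ₁ = 46.38 mol.
Conversion of E: 1ξ₁ + 1ξ₂ = 0.314 × 291.7 = 91.59 → ξ₂ = 45.21 mol.
Outlet amounts (n = n₀ + Σ ν·ξ):
  E: 291.7 − 1(46.38) − 1(45.21) = 200.1
  A: 0 + 1(46.38) = 46.38
  D: 0 + 2(45.21) = 90.43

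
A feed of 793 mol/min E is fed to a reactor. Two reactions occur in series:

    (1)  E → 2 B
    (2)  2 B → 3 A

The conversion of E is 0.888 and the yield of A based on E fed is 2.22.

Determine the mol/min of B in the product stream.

235 mol/min

Conversion of E: E consumed = 1ξ₁ = 0.888 × 793 → ξ₁ = 704.2 mol/min.
Yield of A: 3ξ₂ / 793 = 2.22 → ξ₂ = 586.8 mol/min.
Outlet amounts (n = n₀ + Σ ν·ξ):
  E: 793 − 1(704.2) = 88.82
  B: 0 + 2(704.2) − 2(586.8) = 234.7
  A: 0 + 3(586.8) = 1760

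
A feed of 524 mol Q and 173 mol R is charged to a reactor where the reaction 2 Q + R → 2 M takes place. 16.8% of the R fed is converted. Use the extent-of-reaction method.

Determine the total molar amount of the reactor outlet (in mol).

R reacted = 0.168 × 173 = 29.06 mol; ν_R = −1, so ξ = 29.06/1 = 29.06 mol.
Outlet amounts (n = n₀ + ν ξ):
  Q: 524 − 2(29.06) = 465.9
  R: 173 − 1(29.06) = 143.9
  M: 0 + 2(29.06) = 58.13
Total out = 465.9 + 143.9 + 58.13 = 667.9 mol.

668 mol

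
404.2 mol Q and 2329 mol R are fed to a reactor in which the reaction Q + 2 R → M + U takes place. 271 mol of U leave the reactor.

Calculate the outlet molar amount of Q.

For U: n = n₀ + 1ξ → 271 = 0 + 1ξ, giving ξ = 271 mol.
Outlet amounts (n = n₀ + ν ξ):
  Q: 404.2 − 1(271) = 133.2
  R: 2329 − 2(271) = 1787
  M: 0 + 1(271) = 271
  U: 0 + 1(271) = 271

133 mol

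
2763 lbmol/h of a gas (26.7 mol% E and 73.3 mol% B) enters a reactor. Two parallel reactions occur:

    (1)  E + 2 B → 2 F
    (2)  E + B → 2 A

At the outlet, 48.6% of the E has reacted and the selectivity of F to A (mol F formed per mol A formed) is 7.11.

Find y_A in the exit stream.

0.0361

Conversion of E: E consumed = 0.486 × 737.7 = 358.5 lbmol/h = 1ξ₁ + 1ξ₂.
Selectivity: 2ξ₁ / (2ξ₂) = 7.11 → ξ₁ = 7.11 ξ₂.
Substitute: (1·7.11 + 1) ξ₂ = 358.5 → ξ₂ = 44.21 lbmol/h, ξ₁ = 314.3 lbmol/h.
Outlet amounts (n = n₀ + Σ ν·ξ):
  E: 737.7 − 1(314.3) − 1(44.21) = 379.2
  B: 2025 − 2(314.3) − 1(44.21) = 1352
  F: 0 + 2(314.3) = 628.6
  A: 0 + 2(44.21) = 88.42
Total out = 2449 lbmol/h; y_A = 88.42 / 2449 = 0.03611.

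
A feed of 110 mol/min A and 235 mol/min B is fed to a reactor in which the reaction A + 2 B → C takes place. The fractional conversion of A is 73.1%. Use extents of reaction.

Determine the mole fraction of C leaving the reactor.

A reacted = 0.731 × 110 = 80.41 mol/min; ν_A = −1, so ξ = 80.41/1 = 80.41 mol/min.
Outlet amounts (n = n₀ + ν ξ):
  A: 110 − 1(80.41) = 29.59
  B: 235 − 2(80.41) = 74.18
  C: 0 + 1(80.41) = 80.41
Total out = 184.2 mol/min; y_C = 80.41 / 184.2 = 0.4366.

0.437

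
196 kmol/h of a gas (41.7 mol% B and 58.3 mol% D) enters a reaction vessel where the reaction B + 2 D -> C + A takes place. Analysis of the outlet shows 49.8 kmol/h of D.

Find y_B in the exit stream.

0.302

For D: n = n₀ − 2ξ → 49.8 = 114.3 − 2ξ, giving ξ = 32.23 kmol/h.
Outlet amounts (n = n₀ + ν ξ):
  B: 81.73 − 1(32.23) = 49.5
  D: 114.3 − 2(32.23) = 49.8
  C: 0 + 1(32.23) = 32.23
  A: 0 + 1(32.23) = 32.23
Total out = 163.8 kmol/h; y_B = 49.5 / 163.8 = 0.3022.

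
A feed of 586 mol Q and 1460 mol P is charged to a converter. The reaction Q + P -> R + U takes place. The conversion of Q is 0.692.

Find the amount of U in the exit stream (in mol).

Q reacted = 0.692 × 586 = 405.5 mol; ν_Q = −1, so ξ = 405.5/1 = 405.5 mol.
Outlet amounts (n = n₀ + ν ξ):
  Q: 586 − 1(405.5) = 180.5
  P: 1460 − 1(405.5) = 1054
  R: 0 + 1(405.5) = 405.5
  U: 0 + 1(405.5) = 405.5

406 mol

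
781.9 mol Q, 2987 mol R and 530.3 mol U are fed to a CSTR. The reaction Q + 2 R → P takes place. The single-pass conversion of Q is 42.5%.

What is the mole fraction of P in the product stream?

Q reacted = 0.425 × 781.9 = 332.3 mol; ν_Q = −1, so ξ = 332.3/1 = 332.3 mol.
Outlet amounts (n = n₀ + ν ξ):
  Q: 781.9 − 1(332.3) = 449.6
  R: 2987 − 2(332.3) = 2322
  P: 0 + 1(332.3) = 332.3
  U: 530.3 (inert)
Total out = 3635 mol; y_P = 332.3 / 3635 = 0.09143.

0.0914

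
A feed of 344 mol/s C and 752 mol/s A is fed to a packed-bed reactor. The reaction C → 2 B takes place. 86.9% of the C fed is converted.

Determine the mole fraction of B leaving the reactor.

C reacted = 0.869 × 344 = 298.9 mol/s; ν_C = −1, so ξ = 298.9/1 = 298.9 mol/s.
Outlet amounts (n = n₀ + ν ξ):
  C: 344 − 1(298.9) = 45.06
  B: 0 + 2(298.9) = 597.9
  A: 752 (inert)
Total out = 1395 mol/s; y_B = 597.9 / 1395 = 0.4286.

0.429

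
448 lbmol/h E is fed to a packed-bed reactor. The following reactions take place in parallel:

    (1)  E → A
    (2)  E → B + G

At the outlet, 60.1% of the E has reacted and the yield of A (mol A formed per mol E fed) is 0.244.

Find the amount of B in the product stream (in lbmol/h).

Yield of A: 1ξ₁ / 448 = 0.244 → ξ₁ = 109.3 lbmol/h.
Conversion of E: 1ξ₁ + 1ξ₂ = 0.601 × 448 = 269.2 → ξ₂ = 159.9 lbmol/h.
Outlet amounts (n = n₀ + Σ ν·ξ):
  E: 448 − 1(109.3) − 1(159.9) = 178.8
  A: 0 + 1(109.3) = 109.3
  B: 0 + 1(159.9) = 159.9
  G: 0 + 1(159.9) = 159.9

160 lbmol/h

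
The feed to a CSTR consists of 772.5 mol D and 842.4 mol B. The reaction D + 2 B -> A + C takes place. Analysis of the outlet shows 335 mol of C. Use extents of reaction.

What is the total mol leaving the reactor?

1280 mol

For C: n = n₀ + 1ξ → 335 = 0 + 1ξ, giving ξ = 335 mol.
Outlet amounts (n = n₀ + ν ξ):
  D: 772.5 − 1(335) = 437.5
  B: 842.4 − 2(335) = 172.4
  A: 0 + 1(335) = 335
  C: 0 + 1(335) = 335
Total out = 437.5 + 172.4 + 335 + 335 = 1280 mol.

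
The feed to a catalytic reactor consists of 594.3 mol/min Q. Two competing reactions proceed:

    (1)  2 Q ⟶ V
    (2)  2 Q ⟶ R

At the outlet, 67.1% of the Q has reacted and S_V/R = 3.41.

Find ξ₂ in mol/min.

Conversion of Q: Q consumed = 0.671 × 594.3 = 398.8 mol/min = 2ξ₁ + 2ξ₂.
Selectivity: 1ξ₁ / (1ξ₂) = 3.41 → ξ₁ = 3.41 ξ₂.
Substitute: (2·3.41 + 2) ξ₂ = 398.8 → ξ₂ = 45.21 mol/min, ξ₁ = 154.2 mol/min.
Outlet amounts (n = n₀ + Σ ν·ξ):
  Q: 594.3 − 2(154.2) − 2(45.21) = 195.5
  V: 0 + 1(154.2) = 154.2
  R: 0 + 1(45.21) = 45.21

ξ₂ = 45.2 mol/min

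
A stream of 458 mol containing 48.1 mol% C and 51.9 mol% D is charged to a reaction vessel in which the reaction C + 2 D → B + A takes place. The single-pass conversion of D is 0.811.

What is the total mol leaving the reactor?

362 mol

D reacted = 0.811 × 237.7 = 192.8 mol; ν_D = −2, so ξ = 192.8/2 = 96.39 mol.
Outlet amounts (n = n₀ + ν ξ):
  C: 220.3 − 1(96.39) = 123.9
  D: 237.7 − 2(96.39) = 44.93
  B: 0 + 1(96.39) = 96.39
  A: 0 + 1(96.39) = 96.39
Total out = 123.9 + 44.93 + 96.39 + 96.39 = 361.6 mol.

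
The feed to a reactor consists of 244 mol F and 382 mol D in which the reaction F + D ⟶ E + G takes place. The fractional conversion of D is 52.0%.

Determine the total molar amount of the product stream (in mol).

D reacted = 0.52 × 382 = 198.6 mol; ν_D = −1, so ξ = 198.6/1 = 198.6 mol.
Outlet amounts (n = n₀ + ν ξ):
  F: 244 − 1(198.6) = 45.36
  D: 382 − 1(198.6) = 183.4
  E: 0 + 1(198.6) = 198.6
  G: 0 + 1(198.6) = 198.6
Total out = 45.36 + 183.4 + 198.6 + 198.6 = 626 mol.

626 mol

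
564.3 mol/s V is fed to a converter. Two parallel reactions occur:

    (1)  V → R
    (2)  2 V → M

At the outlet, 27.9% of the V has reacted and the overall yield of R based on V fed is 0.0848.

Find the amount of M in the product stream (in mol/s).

54.8 mol/s

Yield of R: 1ξ₁ / 564.3 = 0.0848 → ξ₁ = 47.85 mol/s.
Conversion of V: 1ξ₁ + 2ξ₂ = 0.279 × 564.3 = 157.4 → ξ₂ = 54.79 mol/s.
Outlet amounts (n = n₀ + Σ ν·ξ):
  V: 564.3 − 1(47.85) − 2(54.79) = 406.9
  R: 0 + 1(47.85) = 47.85
  M: 0 + 1(54.79) = 54.79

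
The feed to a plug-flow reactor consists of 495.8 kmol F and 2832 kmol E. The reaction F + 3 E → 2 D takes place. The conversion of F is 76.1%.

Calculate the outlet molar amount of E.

F reacted = 0.761 × 495.8 = 377.3 kmol; ν_F = −1, so ξ = 377.3/1 = 377.3 kmol.
Outlet amounts (n = n₀ + ν ξ):
  F: 495.8 − 1(377.3) = 118.5
  E: 2832 − 3(377.3) = 1700
  D: 0 + 2(377.3) = 754.6

1700 kmol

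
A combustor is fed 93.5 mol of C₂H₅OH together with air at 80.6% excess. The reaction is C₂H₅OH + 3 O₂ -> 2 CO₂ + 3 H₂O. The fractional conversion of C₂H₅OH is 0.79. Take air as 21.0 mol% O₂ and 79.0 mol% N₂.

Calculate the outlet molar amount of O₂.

285 mol

Stoichiometric O₂ = 3 × 93.5 = 280.5 mol; O₂ fed = 280.5 × 1.806 = 506.6 mol.
N₂ fed = 506.6 × 79/21 = 1906 mol.
Fuel reacted = 0.79 × 93.5 → ξ = 73.87 mol.
Outlet (n = n₀ + ν ξ):
  C₂H₅OH: 93.5 − 1(73.87) = 19.63
  O₂: 506.6 − 3(73.87) = 285
  N₂: 1906 (inert)
  CO₂: 0 + 2(73.87) = 147.7
  H₂O: 0 + 3(73.87) = 221.6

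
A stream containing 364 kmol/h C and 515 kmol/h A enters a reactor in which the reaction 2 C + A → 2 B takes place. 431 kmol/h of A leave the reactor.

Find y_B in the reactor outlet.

0.211

For A: n = n₀ − 1ξ → 431 = 515 − 1ξ, giving ξ = 84 kmol/h.
Outlet amounts (n = n₀ + ν ξ):
  C: 364 − 2(84) = 196
  A: 515 − 1(84) = 431
  B: 0 + 2(84) = 168
Total out = 795 kmol/h; y_B = 168 / 795 = 0.2113.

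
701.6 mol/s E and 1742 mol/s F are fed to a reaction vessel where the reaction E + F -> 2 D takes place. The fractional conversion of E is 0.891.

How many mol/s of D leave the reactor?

E reacted = 0.891 × 701.6 = 625.1 mol/s; ν_E = −1, so ξ = 625.1/1 = 625.1 mol/s.
Outlet amounts (n = n₀ + ν ξ):
  E: 701.6 − 1(625.1) = 76.47
  F: 1742 − 1(625.1) = 1117
  D: 0 + 2(625.1) = 1250

1250 mol/s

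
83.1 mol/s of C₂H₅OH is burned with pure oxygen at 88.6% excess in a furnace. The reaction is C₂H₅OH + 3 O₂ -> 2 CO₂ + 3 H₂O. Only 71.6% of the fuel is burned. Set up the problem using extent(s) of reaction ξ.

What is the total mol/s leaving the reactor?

613 mol/s

Stoichiometric O₂ = 3 × 83.1 = 249.3 mol/s; O₂ fed = 249.3 × 1.886 = 470.2 mol/s.
Fuel reacted = 0.716 × 83.1 → ξ = 59.5 mol/s.
Outlet (n = n₀ + ν ξ):
  C₂H₅OH: 83.1 − 1(59.5) = 23.6
  O₂: 470.2 − 3(59.5) = 291.7
  CO₂: 0 + 2(59.5) = 119
  H₂O: 0 + 3(59.5) = 178.5
Total out = 23.6 + 291.7 + 119 + 178.5 = 612.8 mol/s.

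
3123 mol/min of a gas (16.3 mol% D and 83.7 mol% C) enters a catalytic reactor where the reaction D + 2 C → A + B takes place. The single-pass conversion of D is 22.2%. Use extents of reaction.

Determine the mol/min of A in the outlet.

113 mol/min

D reacted = 0.222 × 509 = 113 mol/min; ν_D = −1, so ξ = 113/1 = 113 mol/min.
Outlet amounts (n = n₀ + ν ξ):
  D: 509 − 1(113) = 396
  C: 2614 − 2(113) = 2388
  A: 0 + 1(113) = 113
  B: 0 + 1(113) = 113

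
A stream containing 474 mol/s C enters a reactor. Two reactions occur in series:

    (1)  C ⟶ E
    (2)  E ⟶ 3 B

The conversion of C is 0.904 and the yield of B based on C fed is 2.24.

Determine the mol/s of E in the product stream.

74.6 mol/s

Conversion of C: C consumed = 1ξ₁ = 0.904 × 474 → ξ₁ = 428.5 mol/s.
Yield of B: 3ξ₂ / 474 = 2.24 → ξ₂ = 353.9 mol/s.
Outlet amounts (n = n₀ + Σ ν·ξ):
  C: 474 − 1(428.5) = 45.5
  E: 0 + 1(428.5) − 1(353.9) = 74.58
  B: 0 + 3(353.9) = 1062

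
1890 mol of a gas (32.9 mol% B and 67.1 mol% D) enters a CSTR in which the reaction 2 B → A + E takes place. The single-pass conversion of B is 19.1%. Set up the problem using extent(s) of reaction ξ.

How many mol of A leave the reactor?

B reacted = 0.191 × 621.8 = 118.8 mol; ν_B = −2, so ξ = 118.8/2 = 59.38 mol.
Outlet amounts (n = n₀ + ν ξ):
  B: 621.8 − 2(59.38) = 503
  A: 0 + 1(59.38) = 59.38
  E: 0 + 1(59.38) = 59.38
  D: 1268 (inert)

59.4 mol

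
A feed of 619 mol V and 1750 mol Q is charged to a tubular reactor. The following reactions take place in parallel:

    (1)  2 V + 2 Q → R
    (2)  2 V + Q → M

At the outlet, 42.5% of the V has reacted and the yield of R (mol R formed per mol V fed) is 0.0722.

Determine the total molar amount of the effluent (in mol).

2060 mol

Yield of R: 1ξ₁ / 619 = 0.0722 → ξ₁ = 44.69 mol.
Conversion of V: 2ξ₁ + 2ξ₂ = 0.425 × 619 = 263.1 → ξ₂ = 86.85 mol.
Outlet amounts (n = n₀ + Σ ν·ξ):
  V: 619 − 2(44.69) − 2(86.85) = 355.9
  Q: 1750 − 2(44.69) − 1(86.85) = 1574
  R: 0 + 1(44.69) = 44.69
  M: 0 + 1(86.85) = 86.85
Total out = 355.9 + 1574 + 44.69 + 86.85 = 2061 mol.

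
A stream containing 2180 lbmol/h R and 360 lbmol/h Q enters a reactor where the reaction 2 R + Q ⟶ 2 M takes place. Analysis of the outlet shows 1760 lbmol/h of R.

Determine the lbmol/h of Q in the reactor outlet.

150 lbmol/h

For R: n = n₀ − 2ξ → 1760 = 2180 − 2ξ, giving ξ = 210 lbmol/h.
Outlet amounts (n = n₀ + ν ξ):
  R: 2180 − 2(210) = 1760
  Q: 360 − 1(210) = 150
  M: 0 + 2(210) = 420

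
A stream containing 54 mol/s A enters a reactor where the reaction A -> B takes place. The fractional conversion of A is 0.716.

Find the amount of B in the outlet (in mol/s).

38.7 mol/s

A reacted = 0.716 × 54 = 38.66 mol/s; ν_A = −1, so ξ = 38.66/1 = 38.66 mol/s.
Outlet amounts (n = n₀ + ν ξ):
  A: 54 − 1(38.66) = 15.34
  B: 0 + 1(38.66) = 38.66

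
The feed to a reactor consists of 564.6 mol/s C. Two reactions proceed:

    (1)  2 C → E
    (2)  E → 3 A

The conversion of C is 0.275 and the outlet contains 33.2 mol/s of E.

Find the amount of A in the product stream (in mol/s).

Conversion of C: C consumed = 2ξ₁ = 0.275 × 564.6 → ξ₁ = 77.63 mol/s.
E balance: n_E = 0 + 1ξ₁ − 1ξ₂ = 33.2 → ξ₂ = (1·77.63 − 33.2)/1 = 44.43 mol/s.
Outlet amounts (n = n₀ + Σ ν·ξ):
  C: 564.6 − 2(77.63) = 409.3
  E: 0 + 1(77.63) − 1(44.43) = 33.2
  A: 0 + 3(44.43) = 133.3

133 mol/s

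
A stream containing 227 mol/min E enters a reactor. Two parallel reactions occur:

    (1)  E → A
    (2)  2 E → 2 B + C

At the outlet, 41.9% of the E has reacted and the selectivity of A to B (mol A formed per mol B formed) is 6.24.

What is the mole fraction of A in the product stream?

0.351

Conversion of E: E consumed = 0.419 × 227 = 95.11 mol/min = 1ξ₁ + 2ξ₂.
Selectivity: 1ξ₁ / (2ξ₂) = 6.24 → ξ₁ = 12.48 ξ₂.
Substitute: (1·12.48 + 2) ξ₂ = 95.11 → ξ₂ = 6.569 mol/min, ξ₁ = 81.98 mol/min.
Outlet amounts (n = n₀ + Σ ν·ξ):
  E: 227 − 1(81.98) − 2(6.569) = 131.9
  A: 0 + 1(81.98) = 81.98
  B: 0 + 2(6.569) = 13.14
  C: 0 + 1(6.569) = 6.569
Total out = 233.6 mol/min; y_A = 81.98 / 233.6 = 0.351.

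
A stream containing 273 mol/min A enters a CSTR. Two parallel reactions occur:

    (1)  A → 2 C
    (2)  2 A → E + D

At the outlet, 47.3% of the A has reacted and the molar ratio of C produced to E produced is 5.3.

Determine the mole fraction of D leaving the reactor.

0.0801

Conversion of A: A consumed = 0.473 × 273 = 129.1 mol/min = 1ξ₁ + 2ξ₂.
Selectivity: 2ξ₁ / (1ξ₂) = 5.3 → ξ₁ = 2.65 ξ₂.
Substitute: (1·2.65 + 2) ξ₂ = 129.1 → ξ₂ = 27.77 mol/min, ξ₁ = 73.59 mol/min.
Outlet amounts (n = n₀ + Σ ν·ξ):
  A: 273 − 1(73.59) − 2(27.77) = 143.9
  C: 0 + 2(73.59) = 147.2
  E: 0 + 1(27.77) = 27.77
  D: 0 + 1(27.77) = 27.77
Total out = 346.6 mol/min; y_D = 27.77 / 346.6 = 0.08012.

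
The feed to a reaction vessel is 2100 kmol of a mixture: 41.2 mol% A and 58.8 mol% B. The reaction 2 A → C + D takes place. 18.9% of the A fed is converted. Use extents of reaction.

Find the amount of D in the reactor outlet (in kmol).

81.8 kmol

A reacted = 0.189 × 865.2 = 163.5 kmol; ν_A = −2, so ξ = 163.5/2 = 81.76 kmol.
Outlet amounts (n = n₀ + ν ξ):
  A: 865.2 − 2(81.76) = 701.7
  C: 0 + 1(81.76) = 81.76
  D: 0 + 1(81.76) = 81.76
  B: 1235 (inert)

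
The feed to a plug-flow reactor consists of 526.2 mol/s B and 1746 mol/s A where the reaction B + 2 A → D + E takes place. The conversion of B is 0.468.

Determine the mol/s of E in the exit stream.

B reacted = 0.468 × 526.2 = 246.3 mol/s; ν_B = −1, so ξ = 246.3/1 = 246.3 mol/s.
Outlet amounts (n = n₀ + ν ξ):
  B: 526.2 − 1(246.3) = 279.9
  A: 1746 − 2(246.3) = 1253
  D: 0 + 1(246.3) = 246.3
  E: 0 + 1(246.3) = 246.3

246 mol/s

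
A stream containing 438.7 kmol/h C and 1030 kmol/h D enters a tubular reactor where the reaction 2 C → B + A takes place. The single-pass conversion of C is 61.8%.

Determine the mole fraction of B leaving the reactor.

0.0923

C reacted = 0.618 × 438.7 = 271.1 kmol/h; ν_C = −2, so ξ = 271.1/2 = 135.6 kmol/h.
Outlet amounts (n = n₀ + ν ξ):
  C: 438.7 − 2(135.6) = 167.6
  B: 0 + 1(135.6) = 135.6
  A: 0 + 1(135.6) = 135.6
  D: 1030 (inert)
Total out = 1469 kmol/h; y_B = 135.6 / 1469 = 0.0923.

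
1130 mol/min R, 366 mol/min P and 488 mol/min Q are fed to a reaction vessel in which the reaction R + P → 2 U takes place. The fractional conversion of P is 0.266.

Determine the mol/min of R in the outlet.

P reacted = 0.266 × 366 = 97.36 mol/min; ν_P = −1, so ξ = 97.36/1 = 97.36 mol/min.
Outlet amounts (n = n₀ + ν ξ):
  R: 1130 − 1(97.36) = 1033
  P: 366 − 1(97.36) = 268.6
  U: 0 + 2(97.36) = 194.7
  Q: 488 (inert)

1030 mol/min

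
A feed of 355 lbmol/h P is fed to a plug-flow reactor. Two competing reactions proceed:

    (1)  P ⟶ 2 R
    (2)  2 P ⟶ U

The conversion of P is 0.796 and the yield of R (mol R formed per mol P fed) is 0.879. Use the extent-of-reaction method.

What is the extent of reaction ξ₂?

ξ₂ = 63.3 lbmol/h

Yield of R: 2ξ₁ / 355 = 0.879 → ξ₁ = 156 lbmol/h.
Conversion of P: 1ξ₁ + 2ξ₂ = 0.796 × 355 = 282.6 → ξ₂ = 63.28 lbmol/h.
Outlet amounts (n = n₀ + Σ ν·ξ):
  P: 355 − 1(156) − 2(63.28) = 72.42
  R: 0 + 2(156) = 312
  U: 0 + 1(63.28) = 63.28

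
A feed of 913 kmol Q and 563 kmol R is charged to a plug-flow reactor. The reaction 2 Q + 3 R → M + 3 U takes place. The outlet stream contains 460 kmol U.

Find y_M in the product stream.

0.116

For U: n = n₀ + 3ξ → 460 = 0 + 3ξ, giving ξ = 153.3 kmol.
Outlet amounts (n = n₀ + ν ξ):
  Q: 913 − 2(153.3) = 606.3
  R: 563 − 3(153.3) = 103
  M: 0 + 1(153.3) = 153.3
  U: 0 + 3(153.3) = 460
Total out = 1323 kmol; y_M = 153.3 / 1323 = 0.1159.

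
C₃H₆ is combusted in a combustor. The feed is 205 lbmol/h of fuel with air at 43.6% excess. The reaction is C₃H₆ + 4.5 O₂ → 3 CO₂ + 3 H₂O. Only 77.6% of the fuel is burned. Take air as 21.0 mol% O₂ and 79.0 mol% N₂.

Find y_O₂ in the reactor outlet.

0.0924

Stoichiometric O₂ = 4.5 × 205 = 922.5 lbmol/h; O₂ fed = 922.5 × 1.436 = 1325 lbmol/h.
N₂ fed = 1325 × 79/21 = 4983 lbmol/h.
Fuel reacted = 0.776 × 205 → ξ = 159.1 lbmol/h.
Outlet (n = n₀ + ν ξ):
  C₃H₆: 205 − 1(159.1) = 45.92
  O₂: 1325 − 4.5(159.1) = 608.9
  N₂: 4983 (inert)
  CO₂: 0 + 3(159.1) = 477.2
  H₂O: 0 + 3(159.1) = 477.2
Total out = 6593 lbmol/h; y_O₂ = 608.9 / 6593 = 0.09235.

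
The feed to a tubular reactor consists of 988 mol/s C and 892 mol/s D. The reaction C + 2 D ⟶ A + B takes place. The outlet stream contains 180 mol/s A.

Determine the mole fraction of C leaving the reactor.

For A: n = n₀ + 1ξ → 180 = 0 + 1ξ, giving ξ = 180 mol/s.
Outlet amounts (n = n₀ + ν ξ):
  C: 988 − 1(180) = 808
  D: 892 − 2(180) = 532
  A: 0 + 1(180) = 180
  B: 0 + 1(180) = 180
Total out = 1700 mol/s; y_C = 808 / 1700 = 0.4753.

0.475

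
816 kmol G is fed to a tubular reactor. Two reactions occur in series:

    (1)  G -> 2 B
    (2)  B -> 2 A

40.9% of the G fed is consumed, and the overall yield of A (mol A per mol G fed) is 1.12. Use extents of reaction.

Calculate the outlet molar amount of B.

211 kmol

Conversion of G: G consumed = 1ξ₁ = 0.409 × 816 → ξ₁ = 333.7 kmol.
Yield of A: 2ξ₂ / 816 = 1.12 → ξ₂ = 457 kmol.
Outlet amounts (n = n₀ + Σ ν·ξ):
  G: 816 − 1(333.7) = 482.3
  B: 0 + 2(333.7) − 1(457) = 210.5
  A: 0 + 2(457) = 913.9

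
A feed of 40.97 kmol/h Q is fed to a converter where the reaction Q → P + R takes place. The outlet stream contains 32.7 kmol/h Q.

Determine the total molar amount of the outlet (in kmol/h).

49.2 kmol/h

For Q: n = n₀ − 1ξ → 32.7 = 40.97 − 1ξ, giving ξ = 8.27 kmol/h.
Outlet amounts (n = n₀ + ν ξ):
  Q: 40.97 − 1(8.27) = 32.7
  P: 0 + 1(8.27) = 8.27
  R: 0 + 1(8.27) = 8.27
Total out = 32.7 + 8.27 + 8.27 = 49.24 kmol/h.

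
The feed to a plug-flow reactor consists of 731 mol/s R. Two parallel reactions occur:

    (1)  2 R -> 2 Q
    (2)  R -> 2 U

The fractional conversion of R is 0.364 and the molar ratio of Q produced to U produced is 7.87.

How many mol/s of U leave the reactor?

31.8 mol/s

Conversion of R: R consumed = 0.364 × 731 = 266.1 mol/s = 2ξ₁ + 1ξ₂.
Selectivity: 2ξ₁ / (2ξ₂) = 7.87 → ξ₁ = 7.87 ξ₂.
Substitute: (2·7.87 + 1) ξ₂ = 266.1 → ξ₂ = 15.9 mol/s, ξ₁ = 125.1 mol/s.
Outlet amounts (n = n₀ + Σ ν·ξ):
  R: 731 − 2(125.1) − 1(15.9) = 464.9
  Q: 0 + 2(125.1) = 250.2
  U: 0 + 2(15.9) = 31.79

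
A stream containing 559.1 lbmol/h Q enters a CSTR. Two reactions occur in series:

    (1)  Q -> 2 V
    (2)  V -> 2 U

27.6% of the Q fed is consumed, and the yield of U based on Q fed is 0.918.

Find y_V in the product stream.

0.0536

Conversion of Q: Q consumed = 1ξ₁ = 0.276 × 559.1 → ξ₁ = 154.3 lbmol/h.
Yield of U: 2ξ₂ / 559.1 = 0.918 → ξ₂ = 256.6 lbmol/h.
Outlet amounts (n = n₀ + Σ ν·ξ):
  Q: 559.1 − 1(154.3) = 404.8
  V: 0 + 2(154.3) − 1(256.6) = 52
  U: 0 + 2(256.6) = 513.3
Total out = 970 lbmol/h; y_V = 52 / 970 = 0.0536.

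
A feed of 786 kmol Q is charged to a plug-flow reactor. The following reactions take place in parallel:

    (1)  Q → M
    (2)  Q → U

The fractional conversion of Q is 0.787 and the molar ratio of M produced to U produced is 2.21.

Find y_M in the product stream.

0.542

Conversion of Q: Q consumed = 0.787 × 786 = 618.6 kmol = 1ξ₁ + 1ξ₂.
Selectivity: 1ξ₁ / (1ξ₂) = 2.21 → ξ₁ = 2.21 ξ₂.
Substitute: (1·2.21 + 1) ξ₂ = 618.6 → ξ₂ = 192.7 kmol, ξ₁ = 425.9 kmol.
Outlet amounts (n = n₀ + Σ ν·ξ):
  Q: 786 − 1(425.9) − 1(192.7) = 167.4
  M: 0 + 1(425.9) = 425.9
  U: 0 + 1(192.7) = 192.7
Total out = 786 kmol; y_M = 425.9 / 786 = 0.5418.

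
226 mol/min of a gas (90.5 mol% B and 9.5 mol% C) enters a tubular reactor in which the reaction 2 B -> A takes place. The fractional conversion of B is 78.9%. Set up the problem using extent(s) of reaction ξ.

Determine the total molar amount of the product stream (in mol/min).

B reacted = 0.789 × 204.5 = 161.4 mol/min; ν_B = −2, so ξ = 161.4/2 = 80.69 mol/min.
Outlet amounts (n = n₀ + ν ξ):
  B: 204.5 − 2(80.69) = 43.16
  A: 0 + 1(80.69) = 80.69
  C: 21.47 (inert)
Total out = 43.16 + 80.69 + 21.47 = 145.3 mol/min.

145 mol/min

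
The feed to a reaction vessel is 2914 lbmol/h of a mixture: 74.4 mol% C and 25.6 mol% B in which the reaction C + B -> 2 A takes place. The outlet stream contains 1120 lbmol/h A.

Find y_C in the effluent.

For A: n = n₀ + 2ξ → 1120 = 0 + 2ξ, giving ξ = 560 lbmol/h.
Outlet amounts (n = n₀ + ν ξ):
  C: 2168 − 1(560) = 1608
  B: 746 − 1(560) = 186
  A: 0 + 2(560) = 1120
Total out = 2914 lbmol/h; y_C = 1608 / 2914 = 0.5518.

0.552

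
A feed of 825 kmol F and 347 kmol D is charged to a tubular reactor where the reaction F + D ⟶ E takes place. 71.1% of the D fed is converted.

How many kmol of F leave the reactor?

578 kmol

D reacted = 0.711 × 347 = 246.7 kmol; ν_D = −1, so ξ = 246.7/1 = 246.7 kmol.
Outlet amounts (n = n₀ + ν ξ):
  F: 825 − 1(246.7) = 578.3
  D: 347 − 1(246.7) = 100.3
  E: 0 + 1(246.7) = 246.7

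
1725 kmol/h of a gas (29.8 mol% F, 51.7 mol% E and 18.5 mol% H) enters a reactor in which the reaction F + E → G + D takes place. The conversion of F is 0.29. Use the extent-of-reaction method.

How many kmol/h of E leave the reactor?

743 kmol/h

F reacted = 0.29 × 514 = 149.1 kmol/h; ν_F = −1, so ξ = 149.1/1 = 149.1 kmol/h.
Outlet amounts (n = n₀ + ν ξ):
  F: 514 − 1(149.1) = 365
  E: 891.8 − 1(149.1) = 742.8
  G: 0 + 1(149.1) = 149.1
  D: 0 + 1(149.1) = 149.1
  H: 319.1 (inert)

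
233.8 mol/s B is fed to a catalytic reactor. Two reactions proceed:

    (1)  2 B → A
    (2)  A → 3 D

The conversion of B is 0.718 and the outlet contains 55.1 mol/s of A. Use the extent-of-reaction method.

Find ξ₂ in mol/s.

Conversion of B: B consumed = 2ξ₁ = 0.718 × 233.8 → ξ₁ = 83.93 mol/s.
A balance: n_A = 0 + 1ξ₁ − 1ξ₂ = 55.1 → ξ₂ = (1·83.93 − 55.1)/1 = 28.83 mol/s.
Outlet amounts (n = n₀ + Σ ν·ξ):
  B: 233.8 − 2(83.93) = 65.93
  A: 0 + 1(83.93) − 1(28.83) = 55.1
  D: 0 + 3(28.83) = 86.5

ξ₂ = 28.8 mol/s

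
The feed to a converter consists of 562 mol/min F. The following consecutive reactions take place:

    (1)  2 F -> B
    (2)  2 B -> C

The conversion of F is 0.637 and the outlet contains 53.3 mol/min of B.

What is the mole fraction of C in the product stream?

Conversion of F: F consumed = 2ξ₁ = 0.637 × 562 → ξ₁ = 179 mol/min.
B balance: n_B = 0 + 1ξ₁ − 2ξ₂ = 53.3 → ξ₂ = (1·179 − 53.3)/2 = 62.85 mol/min.
Outlet amounts (n = n₀ + Σ ν·ξ):
  F: 562 − 2(179) = 204
  B: 0 + 1(179) − 2(62.85) = 53.3
  C: 0 + 1(62.85) = 62.85
Total out = 320.2 mol/min; y_C = 62.85 / 320.2 = 0.1963.

0.196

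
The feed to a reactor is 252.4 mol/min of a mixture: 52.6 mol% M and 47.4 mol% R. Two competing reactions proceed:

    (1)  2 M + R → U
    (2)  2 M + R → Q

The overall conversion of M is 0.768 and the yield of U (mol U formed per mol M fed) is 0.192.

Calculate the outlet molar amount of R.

Yield of U: 1ξ₁ / 132.8 = 0.192 → ξ₁ = 25.49 mol/min.
Conversion of M: 2ξ₁ + 2ξ₂ = 0.768 × 132.8 = 102 → ξ₂ = 25.49 mol/min.
Outlet amounts (n = n₀ + Σ ν·ξ):
  M: 132.8 − 2(25.49) − 2(25.49) = 30.8
  R: 119.6 − 1(25.49) − 1(25.49) = 68.66
  U: 0 + 1(25.49) = 25.49
  Q: 0 + 1(25.49) = 25.49

68.7 mol/min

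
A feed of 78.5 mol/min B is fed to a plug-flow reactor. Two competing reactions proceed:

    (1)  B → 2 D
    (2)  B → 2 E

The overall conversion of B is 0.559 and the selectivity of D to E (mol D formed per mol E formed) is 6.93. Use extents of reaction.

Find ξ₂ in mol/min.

ξ₂ = 5.53 mol/min

Conversion of B: B consumed = 0.559 × 78.5 = 43.88 mol/min = 1ξ₁ + 1ξ₂.
Selectivity: 2ξ₁ / (2ξ₂) = 6.93 → ξ₁ = 6.93 ξ₂.
Substitute: (1·6.93 + 1) ξ₂ = 43.88 → ξ₂ = 5.534 mol/min, ξ₁ = 38.35 mol/min.
Outlet amounts (n = n₀ + Σ ν·ξ):
  B: 78.5 − 1(38.35) − 1(5.534) = 34.62
  D: 0 + 2(38.35) = 76.7
  E: 0 + 2(5.534) = 11.07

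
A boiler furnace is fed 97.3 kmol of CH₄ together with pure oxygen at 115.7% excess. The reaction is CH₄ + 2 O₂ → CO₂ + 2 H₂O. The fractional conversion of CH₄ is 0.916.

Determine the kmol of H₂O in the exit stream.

Stoichiometric O₂ = 2 × 97.3 = 194.6 kmol; O₂ fed = 194.6 × 2.157 = 419.8 kmol.
Fuel reacted = 0.916 × 97.3 → ξ = 89.13 kmol.
Outlet (n = n₀ + ν ξ):
  CH₄: 97.3 − 1(89.13) = 8.173
  O₂: 419.8 − 2(89.13) = 241.5
  CO₂: 0 + 1(89.13) = 89.13
  H₂O: 0 + 2(89.13) = 178.3

178 kmol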